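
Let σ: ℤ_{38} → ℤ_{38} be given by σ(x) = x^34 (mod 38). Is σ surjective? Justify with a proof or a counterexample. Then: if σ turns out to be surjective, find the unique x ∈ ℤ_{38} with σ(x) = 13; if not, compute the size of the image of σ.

20

σ(18): Repeated squaring mod 38: 18^1 ≡ 18, 18^2 ≡ 18² = 324 ≡ 20, 18^4 ≡ 20² = 400 ≡ 20, 18^8 ≡ 20² = 400 ≡ 20, 18^16 ≡ 20² = 400 ≡ 20, 18^32 ≡ 20² = 400 ≡ 20. Since 34 = 32 + 2, 18^34 ≡ 20·20: 20·20 = 400 ≡ 20. So 18^34 ≡ 20 (mod 38).
σ(20): Repeated squaring mod 38: 20^1 ≡ 20, 20^2 ≡ 20² = 400 ≡ 20, 20^4 ≡ 20² = 400 ≡ 20, 20^8 ≡ 20² = 400 ≡ 20, 20^16 ≡ 20² = 400 ≡ 20, 20^32 ≡ 20² = 400 ≡ 20. Since 34 = 32 + 2, 20^34 ≡ 20·20: 20·20 = 400 ≡ 20. So 20^34 ≡ 20 (mod 38).
So σ(18) = σ(20) = 20 while 18 ≠ 20, so σ is not injective.
A non-injective map from the 38-element set ℤ_{38} to itself takes at most 37 distinct values, so it cannot be surjective. Therefore σ is not surjective.
Since σ is not surjective, we determine |image(σ)|. Computing x^34 mod 38 for each x (by repeated squaring, reducing mod 38 at every step), the values σ(0), σ(1), …, σ(37) are: 0, 1, 24, 17, 6, 35, 28, 7, 30, 23, 4, 11, 26, 9, 16, 25, 36, 5, 20, 19, 20, 5, 36, 25, 16, 9, 26, 11, 4, 23, 30, 7, 28, 35, 6, 17, 24, 1.
The distinct values are {0, 1, 4, 5, 6, 7, 9, 11, 16, 17, 19, 20, 23, 24, 25, 26, 28, 30, 35, 36}; there are 20 of them.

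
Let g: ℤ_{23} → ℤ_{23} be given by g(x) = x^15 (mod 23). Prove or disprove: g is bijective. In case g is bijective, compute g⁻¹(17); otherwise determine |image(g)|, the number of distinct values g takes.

Since 23 is prime, the nonzero elements of ℤ_{23} form a cyclic group of order 22.
As gcd(15, 22) = 1, raising to the 15th power is a bijection on this group: if u^15 ≡ v^15 then (uv^{−1})^15 = 1, and the only element of order dividing gcd(15, 22) = 1 is 1, so u = v.
With g(0) = 0 this makes g injective on all of ℤ_{23}, hence bijective (finite equal-size domain and codomain). In particular g is bijective.
Since g is bijective, we find the preimage of 17. The inverse of x ↦ x^15 on (ℤ_{23})^× is x ↦ x^3, because 15·3 = 45 = 2·22 + 1 ≡ 1 (mod 22) and x^{22} = 1 for x ≠ 0 (Fermat). So g⁻¹(17) = 17^3 mod 23.
Repeated squaring mod 23: 17^1 ≡ 17, 17^2 ≡ 17² = 289 ≡ 13. Since 3 = 2 + 1, 17^3 ≡ 13·17: 13·17 = 221 ≡ 14. So 17^3 ≡ 14 (mod 23).
Hence g⁻¹(17) = 14.

14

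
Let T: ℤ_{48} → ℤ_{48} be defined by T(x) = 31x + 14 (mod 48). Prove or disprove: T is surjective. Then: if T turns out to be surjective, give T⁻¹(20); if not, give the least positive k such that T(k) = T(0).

42

By definition, T is surjective if every y in the codomain equals T(x) for some x in the domain.
Since gcd(31, 48) = 1, 31 is invertible modulo 48. Euclid's algorithm: 48 = 1·31 + 17, 31 = 1·17 + 14, 17 = 1·14 + 3, 14 = 4·3 + 2, 3 = 1·2 + 1; back-substituting gives 1 = 31·31 − 20·48, so 31⁻¹ ≡ 31 (mod 48).
Then y ↦ 31(y − 14) is a two-sided inverse to T, so every y ∈ ℤ_{48} has a preimage.
Therefore T is surjective.
Since T is surjective, we find T⁻¹(20): we need 31x ≡ 20 − 14 ≡ 6 (mod 48). Using 31⁻¹ = 31: x ≡ 31·6 = 186 = 3·48 + 42, so x = 42.
Check: T(42) = 31·42 + 14 = 1316 = 27·48 + 20 ≡ 20 (mod 48).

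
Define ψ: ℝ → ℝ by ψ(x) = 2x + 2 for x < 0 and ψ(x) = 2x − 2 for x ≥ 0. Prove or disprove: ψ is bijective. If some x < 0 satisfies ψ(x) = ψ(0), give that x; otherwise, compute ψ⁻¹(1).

-2

Both pieces are strictly increasing (slopes 2 and 2), so each is injective on its own interval.
The left piece maps (−∞, 0) onto (−∞, 2); the right piece maps [0, ∞) onto [−2, ∞).
These images overlap. In particular ψ(0) = −2 (right piece), and solving 2x + 2 = −2 on the left piece gives x = −2 < 0.
So ψ(−2) = ψ(0) with −2 ≠ 0, and ψ is not injective, hence not bijective. This x = −2 is the requested value below 0.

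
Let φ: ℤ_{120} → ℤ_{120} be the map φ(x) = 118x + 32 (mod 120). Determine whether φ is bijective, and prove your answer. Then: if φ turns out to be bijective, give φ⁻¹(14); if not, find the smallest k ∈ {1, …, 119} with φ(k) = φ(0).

60

Recall that φ is injective when φ(u) = φ(v) forces u = v.
We have gcd(118, 120) = 2 > 1. Taking u = 0 and v = 60: φ(0) = 32 and φ(60) = 118·60 + 32 = 7112 ≡ 32 (mod 120).
So φ(0) = φ(60) while 0 ≠ 60, therefore φ is not injective, hence not bijective.
Since φ is not bijective, we find the least positive k with φ(k) = φ(0): this means 118k ≡ 0 (mod 120), i.e. 120 ∣ 118k. Since gcd(118, 120) = 2, dividing through by 2 this holds exactly when 60 ∣ 59k, and as gcd(59, 60) = 1, exactly when 60 ∣ k.
The smallest positive such k is 60.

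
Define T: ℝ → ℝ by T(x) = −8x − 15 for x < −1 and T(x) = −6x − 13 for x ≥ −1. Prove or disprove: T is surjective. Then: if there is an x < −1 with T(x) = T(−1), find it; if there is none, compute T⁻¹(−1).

Both pieces are strictly decreasing (slopes −8 and −6), so each is injective on its own interval.
The left piece maps (−∞, −1) onto (−7, ∞); the right piece maps [−1, ∞) onto (−∞, −7].
These images together cover ℝ, so T is surjective.
Because the two images are disjoint, no x < −1 has T(x) = T(−1), so we compute T⁻¹(−1): −1 lies in (−7, ∞), so solve −8x − 15 = −1: x = (−1 + 15)/(−8) = −7/4.

-7/4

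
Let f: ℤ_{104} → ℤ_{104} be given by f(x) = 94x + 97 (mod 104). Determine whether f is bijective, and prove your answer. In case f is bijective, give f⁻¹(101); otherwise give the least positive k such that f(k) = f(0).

52

We have gcd(94, 104) = 2 > 1. Taking a = 0 and b = 52: f(0) = 97 and f(52) = 94·52 + 97 = 4985 ≡ 97 (mod 104).
So f(0) = f(52) while 0 ≠ 52, thus f is not injective, hence not bijective.
Since f is not bijective, we find the least positive k with f(k) = f(0): this means 94k ≡ 0 (mod 104), i.e. 104 ∣ 94k. Since gcd(94, 104) = 2, dividing through by 2 this holds exactly when 52 ∣ 47k, and as gcd(47, 52) = 1, exactly when 52 ∣ k.
The smallest positive such k is 52.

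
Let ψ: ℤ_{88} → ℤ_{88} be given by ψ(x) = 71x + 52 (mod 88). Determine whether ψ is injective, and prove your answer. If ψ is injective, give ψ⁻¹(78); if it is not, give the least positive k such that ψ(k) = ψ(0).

14

Suppose ψ(a) = ψ(b) in ℤ_{88}. Then 71a + 52 ≡ 71b + 52 (mod 88), so 71(a − b) ≡ 0 (mod 88).
Since gcd(71, 88) = 1, 71 is invertible modulo 88, thus a − b ≡ 0 (mod 88), i.e. a = b.
So ψ is injective.
We now compute 71⁻¹ mod 88 explicitly. Euclid's algorithm: 88 = 1·71 + 17, 71 = 4·17 + 3, 17 = 5·3 + 2, 3 = 1·2 + 1; back-substituting gives 1 = 31·71 − 25·88, so 71⁻¹ ≡ 31 (mod 88).
Since ψ is injective, we compute ψ⁻¹(78): solve 71x + 52 ≡ 78 (mod 88), i.e. 71x ≡ 26 (mod 88).
Multiplying by 71⁻¹ = 31 gives x ≡ 31·26 = 806 = 9·88 + 14 ≡ 14 (mod 88).
Check: ψ(14) = 71·14 + 52 = 1046 = 11·88 + 78 ≡ 78 (mod 88).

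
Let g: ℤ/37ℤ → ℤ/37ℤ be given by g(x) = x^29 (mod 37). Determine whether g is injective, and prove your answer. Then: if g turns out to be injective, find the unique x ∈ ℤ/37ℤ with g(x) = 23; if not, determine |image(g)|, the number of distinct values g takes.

Since 37 is prime, the nonzero elements of ℤ/37ℤ form a cyclic group of order 36.
As gcd(29, 36) = 1, raising to the 29th power is a bijection on this group: if x_1^29 ≡ x_2^29 then (x_1x_2^{−1})^29 = 1, and the only element of order dividing gcd(29, 36) = 1 is 1, so x_1 = x_2.
With g(0) = 0 this makes g injective on all of ℤ/37ℤ, hence bijective (finite equal-size domain and codomain). In particular g is injective.
Since g is injective, we find the preimage of 23. The inverse of x ↦ x^29 on (ℤ/37ℤ)^× is x ↦ x^5, because 29·5 = 145 = 4·36 + 1 ≡ 1 (mod 36) and x^{36} = 1 for x ≠ 0 (Fermat). So g⁻¹(23) = 23^5 mod 37.
Repeated squaring mod 37: 23^1 ≡ 23, 23^2 ≡ 23² = 529 ≡ 11, 23^4 ≡ 11² = 121 ≡ 10. Since 5 = 4 + 1, 23^5 ≡ 10·23: 10·23 = 230 ≡ 8. So 23^5 ≡ 8 (mod 37).
Hence g⁻¹(23) = 8.

8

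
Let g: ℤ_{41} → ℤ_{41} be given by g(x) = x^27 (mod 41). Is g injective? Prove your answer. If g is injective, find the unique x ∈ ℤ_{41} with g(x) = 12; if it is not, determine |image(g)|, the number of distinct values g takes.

Since 41 is prime, the nonzero elements of ℤ_{41} form a cyclic group of order 40.
As gcd(27, 40) = 1, raising to the 27th power is a bijection on this group: if u^27 ≡ v^27 then (uv^{−1})^27 = 1, and the only element of order dividing gcd(27, 40) = 1 is 1, so u = v.
With g(0) = 0 this makes g injective on all of ℤ_{41}, hence bijective (finite equal-size domain and codomain). In particular g is injective.
Since g is injective, we find the preimage of 12. The inverse of x ↦ x^27 on (ℤ_{41})^× is x ↦ x^3, because 27·3 = 81 = 2·40 + 1 ≡ 1 (mod 40) and x^{40} = 1 for x ≠ 0 (Fermat). So g⁻¹(12) = 12^3 mod 41.
Repeated squaring mod 41: 12^1 ≡ 12, 12^2 ≡ 12² = 144 ≡ 21. Since 3 = 2 + 1, 12^3 ≡ 21·12: 21·12 = 252 ≡ 6. So 12^3 ≡ 6 (mod 41).
Hence g⁻¹(12) = 6.

6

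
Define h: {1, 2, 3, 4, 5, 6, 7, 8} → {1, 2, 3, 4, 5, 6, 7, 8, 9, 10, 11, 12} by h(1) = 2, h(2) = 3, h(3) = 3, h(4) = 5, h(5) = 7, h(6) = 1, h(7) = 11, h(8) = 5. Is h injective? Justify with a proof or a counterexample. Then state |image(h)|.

6

h(2) = 3 = h(3) with 2 ≠ 3, so h is not injective.
The image of h is {1, 2, 3, 5, 7, 11}, which has 6 elements.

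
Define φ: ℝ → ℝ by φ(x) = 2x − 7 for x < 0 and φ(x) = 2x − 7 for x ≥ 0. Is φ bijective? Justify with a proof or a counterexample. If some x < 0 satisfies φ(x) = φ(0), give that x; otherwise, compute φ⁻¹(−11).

Both pieces are strictly increasing (slopes 2 and 2), so each is injective on its own interval.
The left piece maps (−∞, 0) onto (−∞, −7); the right piece maps [0, ∞) onto [−7, ∞).
Since −7 = −7, the images partition ℝ: φ is injective and surjective, hence bijective.
Because the two images are disjoint, no x < 0 has φ(x) = φ(0), so we compute φ⁻¹(−11): −11 lies in (−∞, −7), so solve 2x − 7 = −11: x = (−11 + 7)/2 = −2.

-2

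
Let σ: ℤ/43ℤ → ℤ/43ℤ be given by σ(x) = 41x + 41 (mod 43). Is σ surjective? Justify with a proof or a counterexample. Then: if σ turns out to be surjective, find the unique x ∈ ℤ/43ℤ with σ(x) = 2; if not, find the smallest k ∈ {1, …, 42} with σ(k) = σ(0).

41

Since gcd(41, 43) = 1, 41 is invertible modulo 43. Euclid's algorithm: 43 = 1·41 + 2, 41 = 20·2 + 1; back-substituting gives 1 = 21·41 − 20·43, so 41⁻¹ ≡ 21 (mod 43).
Then y ↦ 21(y − 41) is a two-sided inverse to σ, so every y ∈ ℤ/43ℤ has a preimage.
Thus σ is surjective.
Since σ is surjective, we compute σ⁻¹(2): solve 41x + 41 ≡ 2 (mod 43), i.e. 41x ≡ 4 (mod 43).
Multiplying by 41⁻¹ = 21 gives x ≡ 21·4 = 84 = 1·43 + 41 ≡ 41 (mod 43).
Check: σ(41) = 41·41 + 41 = 1722 = 40·43 + 2 ≡ 2 (mod 43).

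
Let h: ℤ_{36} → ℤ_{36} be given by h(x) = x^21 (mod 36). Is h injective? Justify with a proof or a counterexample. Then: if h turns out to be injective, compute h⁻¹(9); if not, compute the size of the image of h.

h(0) = 0^21 = 0.
h(6): Repeated squaring mod 36: 6^1 ≡ 6, 6^2 ≡ 6² = 36 ≡ 0, 6^4 ≡ 0² = 0, 6^8 ≡ 0² = 0, 6^16 ≡ 0² = 0. Since 21 = 16 + 4 + 1, 6^21 ≡ 0·0·6: 0·0 = 0, then 0·6 = 0. So 6^21 ≡ 0 (mod 36).
So h(0) = h(6) = 0 while 0 ≠ 6, thus h is not injective.
Since h is not injective, we determine |image(h)|. Computing x^21 mod 36 for each x (by repeated squaring, reducing mod 36 at every step), the values h(0), h(1), …, h(35) are: 0, 1, 8, 27, 28, 17, 0, 19, 8, 9, 28, 35, 0, 1, 8, 27, 28, 17, 0, 19, 8, 9, 28, 35, 0, 1, 8, 27, 28, 17, 0, 19, 8, 9, 28, 35.
The distinct values are {0, 1, 8, 9, 17, 19, 27, 28, 35}; there are 9 of them.

9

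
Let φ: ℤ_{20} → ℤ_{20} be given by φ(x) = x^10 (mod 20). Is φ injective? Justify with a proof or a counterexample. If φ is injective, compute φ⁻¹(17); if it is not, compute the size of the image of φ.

φ(4): Repeated squaring mod 20: 4^1 ≡ 4, 4^2 ≡ 4² = 16, 4^4 ≡ 16² = 256 ≡ 16, 4^8 ≡ 16² = 256 ≡ 16. Since 10 = 8 + 2, 4^10 ≡ 16·16: 16·16 = 256 ≡ 16. So 4^10 ≡ 16 (mod 20).
φ(6): Repeated squaring mod 20: 6^1 ≡ 6, 6^2 ≡ 6² = 36 ≡ 16, 6^4 ≡ 16² = 256 ≡ 16, 6^8 ≡ 16² = 256 ≡ 16. Since 10 = 8 + 2, 6^10 ≡ 16·16: 16·16 = 256 ≡ 16. So 6^10 ≡ 16 (mod 20).
So φ(4) = φ(6) = 16 while 4 ≠ 6, thus φ is not injective.
Since φ is not injective, we determine |image(φ)|. Computing x^10 mod 20 for each x (by repeated squaring, reducing mod 20 at every step), the values φ(0), φ(1), …, φ(19) are: 0, 1, 4, 9, 16, 5, 16, 9, 4, 1, 0, 1, 4, 9, 16, 5, 16, 9, 4, 1.
The distinct values are {0, 1, 4, 5, 9, 16}; there are 6 of them.

6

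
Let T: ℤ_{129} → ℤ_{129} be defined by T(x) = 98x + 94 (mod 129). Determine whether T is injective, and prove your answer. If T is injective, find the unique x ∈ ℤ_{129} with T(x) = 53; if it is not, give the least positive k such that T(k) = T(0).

122

If T(a) = T(b), then 98a ≡ 98b (mod 129). Because gcd(98, 129) = 1, we may cancel 98 to get a ≡ b (mod 129).
Thus T is injective.
We now compute 98⁻¹ mod 129 explicitly. Euclid's algorithm: 129 = 1·98 + 31, 98 = 3·31 + 5, 31 = 6·5 + 1; back-substituting gives 1 = 104·98 − 79·129, so 98⁻¹ ≡ 104 (mod 129).
Since T is injective, we find T⁻¹(53): we need 98x ≡ 53 − 94 ≡ 88 (mod 129). Using 98⁻¹ = 104: x ≡ 104·88 = 9152 = 70·129 + 122, so x = 122.
Check: T(122) = 98·122 + 94 = 12050 = 93·129 + 53 ≡ 53 (mod 129).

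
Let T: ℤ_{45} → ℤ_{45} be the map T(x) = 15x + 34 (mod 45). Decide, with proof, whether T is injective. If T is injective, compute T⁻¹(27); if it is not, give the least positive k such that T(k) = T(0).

3

We have gcd(15, 45) = 15 > 1. Taking s = 0 and t = 3: T(0) = 34 and T(3) = 15·3 + 34 = 79 ≡ 34 (mod 45).
So T(0) = T(3) while 0 ≠ 3, hence T is not injective.
Since T is not injective, we find the least positive k with T(k) = T(0): this means 15k ≡ 0 (mod 45), i.e. 45 ∣ 15k. Since gcd(15, 45) = 15, dividing through by 15 this holds exactly when 3 ∣ k.
The smallest positive such k is 3.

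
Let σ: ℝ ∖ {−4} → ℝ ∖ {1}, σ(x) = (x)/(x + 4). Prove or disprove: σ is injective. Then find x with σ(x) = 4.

-16/3

Suppose σ(u) = σ(v). Cross-multiplying: (u)(v + 4) = (v)(u + 4).
Expanding both sides and cancelling the symmetric terms leaves 4·(u − v) = 0. Since 4 ≠ 0, u = v. Hence σ is injective.
Solving σ(x) = 4: cross-multiplying gives x = 4(x + 4), which rearranges to −3x = 16, so x = −16/3.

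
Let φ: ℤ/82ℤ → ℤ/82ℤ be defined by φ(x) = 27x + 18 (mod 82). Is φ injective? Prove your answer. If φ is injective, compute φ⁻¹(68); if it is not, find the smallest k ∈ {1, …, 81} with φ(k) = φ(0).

By definition, φ is injective if φ(x_1) = φ(x_2) implies x_1 = x_2.
Suppose φ(x_1) = φ(x_2) in ℤ/82ℤ. Then 27x_1 + 18 ≡ 27x_2 + 18 (mod 82), so 27(x_1 − x_2) ≡ 0 (mod 82).
Since gcd(27, 82) = 1, 27 is invertible modulo 82, hence x_1 − x_2 ≡ 0 (mod 82), i.e. x_1 = x_2.
So φ is injective.
We now compute 27⁻¹ mod 82 explicitly. Euclid's algorithm: 82 = 3·27 + 1; back-substituting gives 1 = 79·27 − 26·82, so 27⁻¹ ≡ 79 (mod 82).
Since φ is injective, we compute φ⁻¹(68): solve 27x + 18 ≡ 68 (mod 82), i.e. 27x ≡ 50 (mod 82).
Multiplying by 27⁻¹ = 79 gives x ≡ 79·50 = 3950 = 48·82 + 14 ≡ 14 (mod 82).
Check: φ(14) = 27·14 + 18 = 396 = 4·82 + 68 ≡ 68 (mod 82).

14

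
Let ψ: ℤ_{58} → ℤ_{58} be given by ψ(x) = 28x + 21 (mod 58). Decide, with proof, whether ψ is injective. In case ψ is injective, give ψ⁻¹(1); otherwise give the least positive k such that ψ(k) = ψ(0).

29

We have gcd(28, 58) = 2 > 1. Taking u = 0 and v = 29: ψ(0) = 21 and ψ(29) = 28·29 + 21 = 833 ≡ 21 (mod 58).
So ψ(0) = ψ(29) while 0 ≠ 29, hence ψ is not injective.
Since ψ is not injective, we find the least positive k with ψ(k) = ψ(0): this means 28k ≡ 0 (mod 58), i.e. 58 ∣ 28k. Since gcd(28, 58) = 2, dividing through by 2 this holds exactly when 29 ∣ 14k, and as gcd(14, 29) = 1, exactly when 29 ∣ k.
The smallest positive such k is 29.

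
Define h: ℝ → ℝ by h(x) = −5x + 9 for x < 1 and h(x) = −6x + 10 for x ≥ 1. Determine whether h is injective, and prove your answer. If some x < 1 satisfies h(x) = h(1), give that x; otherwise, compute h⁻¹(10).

-1/5

Both pieces are strictly decreasing (slopes −5 and −6), so each is injective on its own interval.
The left piece maps (−∞, 1) onto (4, ∞); the right piece maps [1, ∞) onto (−∞, 4].
These images are disjoint, so no value is attained by both pieces. Thus h is injective.
Because the two images are disjoint, no x < 1 has h(x) = h(1), so we compute h⁻¹(10): 10 lies in (4, ∞), so solve −5x + 9 = 10: x = (10 − 9)/(−5) = −1/5.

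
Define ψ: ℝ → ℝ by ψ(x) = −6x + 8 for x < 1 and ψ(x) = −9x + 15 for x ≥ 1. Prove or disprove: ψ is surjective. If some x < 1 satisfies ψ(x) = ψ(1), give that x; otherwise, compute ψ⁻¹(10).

1/3

Both pieces are strictly decreasing (slopes −6 and −9), so each is injective on its own interval.
The left piece maps (−∞, 1) onto (2, ∞); the right piece maps [1, ∞) onto (−∞, 6].
The union (2, ∞) ∪ (−∞, 6] covers ℝ, so ψ is surjective.
For the follow-up: the images overlap, so an x < 1 with ψ(x) = ψ(1) exists. ψ(1) = 6; solving −6x + 8 = 6 for x < 1 gives x = (6 − 8)/(−6) = 1/3.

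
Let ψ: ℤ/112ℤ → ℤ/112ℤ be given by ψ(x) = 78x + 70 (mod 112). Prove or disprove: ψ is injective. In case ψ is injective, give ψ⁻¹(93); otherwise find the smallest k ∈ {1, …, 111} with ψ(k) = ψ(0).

Recall: injectivity means: for all s, t in the domain, ψ(s) = ψ(t) implies s = t.
We have gcd(78, 112) = 2 > 1. Taking s = 0 and t = 56: ψ(0) = 70 and ψ(56) = 78·56 + 70 = 4438 ≡ 70 (mod 112).
So ψ(0) = ψ(56) while 0 ≠ 56, so ψ is not injective.
Since ψ is not injective, we find the least positive k with ψ(k) = ψ(0): this means 78k ≡ 0 (mod 112), i.e. 112 ∣ 78k. Since gcd(78, 112) = 2, dividing through by 2 this holds exactly when 56 ∣ 39k, and as gcd(39, 56) = 1, exactly when 56 ∣ k.
The smallest positive such k is 56.

56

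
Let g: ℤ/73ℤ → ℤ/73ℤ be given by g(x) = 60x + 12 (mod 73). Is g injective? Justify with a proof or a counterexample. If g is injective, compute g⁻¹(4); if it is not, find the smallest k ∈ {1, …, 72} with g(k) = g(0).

68

By definition, g is injective when g(u) = g(v) forces u = v.
If g(u) = g(v), then 60u ≡ 60v (mod 73). Because gcd(60, 73) = 1, we may cancel 60 to get u ≡ v (mod 73).
Therefore g is injective.
We now compute 60⁻¹ mod 73 explicitly. Euclid's algorithm: 73 = 1·60 + 13, 60 = 4·13 + 8, 13 = 1·8 + 5, 8 = 1·5 + 3, 5 = 1·3 + 2, 3 = 1·2 + 1; back-substituting gives 1 = 28·60 − 23·73, so 60⁻¹ ≡ 28 (mod 73).
Since g is injective, we find g⁻¹(4): we need 60x ≡ 4 − 12 ≡ 65 (mod 73). Using 60⁻¹ = 28: x ≡ 28·65 = 1820 = 24·73 + 68, so x = 68.
Check: g(68) = 60·68 + 12 = 4092 = 56·73 + 4 ≡ 4 (mod 73).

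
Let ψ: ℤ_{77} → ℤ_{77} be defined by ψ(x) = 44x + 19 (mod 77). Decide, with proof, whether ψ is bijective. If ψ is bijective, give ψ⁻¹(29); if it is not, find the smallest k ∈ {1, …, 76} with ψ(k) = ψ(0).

7

We have gcd(44, 77) = 11 > 1. Taking x_1 = 0 and x_2 = 7: ψ(0) = 19 and ψ(7) = 44·7 + 19 = 327 ≡ 19 (mod 77).
So ψ(0) = ψ(7) while 0 ≠ 7, hence ψ is not injective, hence not bijective.
Since ψ is not bijective, we find the least positive k with ψ(k) = ψ(0): this means 44k ≡ 0 (mod 77), i.e. 77 ∣ 44k. Since gcd(44, 77) = 11, dividing through by 11 this holds exactly when 7 ∣ 4k, and as gcd(4, 7) = 1, exactly when 7 ∣ k.
The smallest positive such k is 7.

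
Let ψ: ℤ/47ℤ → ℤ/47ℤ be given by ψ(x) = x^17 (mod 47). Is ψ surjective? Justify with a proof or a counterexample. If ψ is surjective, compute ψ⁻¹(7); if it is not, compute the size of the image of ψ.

12

Since 47 is prime, the nonzero elements of ℤ/47ℤ form a cyclic group of order 46.
As gcd(17, 46) = 1, raising to the 17th power is a bijection on this group: if x_1^17 ≡ x_2^17 then (x_1x_2^{−1})^17 = 1, and the only element of order dividing gcd(17, 46) = 1 is 1, so x_1 = x_2.
With ψ(0) = 0 this makes ψ injective on all of ℤ/47ℤ, hence bijective (finite equal-size domain and codomain). In particular ψ is surjective.
Since ψ is surjective, we find the preimage of 7. The inverse of x ↦ x^17 on (ℤ/47ℤ)^× is x ↦ x^19, because 17·19 = 323 = 7·46 + 1 ≡ 1 (mod 46) and x^{46} = 1 for x ≠ 0 (Fermat). So ψ⁻¹(7) = 7^19 mod 47.
Repeated squaring mod 47: 7^1 ≡ 7, 7^2 ≡ 7² = 49 ≡ 2, 7^4 ≡ 2² = 4, 7^8 ≡ 4² = 16, 7^16 ≡ 16² = 256 ≡ 21. Since 19 = 16 + 2 + 1, 7^19 ≡ 21·2·7: 21·2 = 42, then 42·7 = 294 ≡ 12. So 7^19 ≡ 12 (mod 47).
Hence ψ⁻¹(7) = 12.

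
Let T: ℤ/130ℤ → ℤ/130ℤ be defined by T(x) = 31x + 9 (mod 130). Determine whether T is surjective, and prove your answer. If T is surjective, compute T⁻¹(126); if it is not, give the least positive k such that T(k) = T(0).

Since gcd(31, 130) = 1, 31 is invertible modulo 130. Euclid's algorithm: 130 = 4·31 + 6, 31 = 5·6 + 1; back-substituting gives 1 = 21·31 − 5·130, so 31⁻¹ ≡ 21 (mod 130).
Then y ↦ 21(y − 9) is a two-sided inverse to T, so every y ∈ ℤ/130ℤ has a preimage.
Thus T is surjective.
Since T is surjective, we compute T⁻¹(126): solve 31x + 9 ≡ 126 (mod 130), i.e. 31x ≡ 117 (mod 130).
Multiplying by 31⁻¹ = 21 gives x ≡ 21·117 = 2457 = 18·130 + 117 ≡ 117 (mod 130).
Check: T(117) = 31·117 + 9 = 3636 = 27·130 + 126 ≡ 126 (mod 130).

117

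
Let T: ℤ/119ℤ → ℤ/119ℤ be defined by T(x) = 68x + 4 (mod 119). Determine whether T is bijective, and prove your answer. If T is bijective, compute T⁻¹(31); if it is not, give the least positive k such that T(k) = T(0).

7

We have gcd(68, 119) = 17 > 1. Taking s = 0 and t = 7: T(0) = 4 and T(7) = 68·7 + 4 = 480 ≡ 4 (mod 119).
So T(0) = T(7) while 0 ≠ 7, so T is not injective, hence not bijective.
Since T is not bijective, we find the least positive k with T(k) = T(0): this means 68k ≡ 0 (mod 119), i.e. 119 ∣ 68k. Since gcd(68, 119) = 17, dividing through by 17 this holds exactly when 7 ∣ 4k, and as gcd(4, 7) = 1, exactly when 7 ∣ k.
The smallest positive such k is 7.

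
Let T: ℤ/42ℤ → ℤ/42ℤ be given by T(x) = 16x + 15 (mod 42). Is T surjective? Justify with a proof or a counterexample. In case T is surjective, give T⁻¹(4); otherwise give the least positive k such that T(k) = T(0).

21

Since gcd(16, 42) = 2, we have 16x ≡ 0 (mod 2) for all x, so T(x) ≡ 1 (mod 2).
But 0 ≢ 1 (mod 2), so 0 ∈ ℤ/42ℤ has no preimage. Thus T is not surjective.
Since T is not surjective, we find the least positive k with T(k) = T(0): this means 16k ≡ 0 (mod 42), i.e. 42 ∣ 16k. Since gcd(16, 42) = 2, dividing through by 2 this holds exactly when 21 ∣ 8k, and as gcd(8, 21) = 1, exactly when 21 ∣ k.
The smallest positive such k is 21.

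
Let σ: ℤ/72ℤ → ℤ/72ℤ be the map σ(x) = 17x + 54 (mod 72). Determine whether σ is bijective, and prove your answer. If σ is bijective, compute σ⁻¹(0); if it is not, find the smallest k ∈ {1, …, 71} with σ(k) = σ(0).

Suppose σ(s) = σ(t) in ℤ/72ℤ. Then 17s + 54 ≡ 17t + 54 (mod 72), therefore 17(s − t) ≡ 0 (mod 72).
Since gcd(17, 72) = 1, 17 is invertible modulo 72, therefore s − t ≡ 0 (mod 72), i.e. s = t.
We now compute 17⁻¹ mod 72 explicitly. Euclid's algorithm: 72 = 4·17 + 4, 17 = 4·4 + 1; back-substituting gives 1 = 17·17 − 4·72, so 17⁻¹ ≡ 17 (mod 72).
For any y ∈ ℤ/72ℤ, x = 17(y − 54) mod 72 satisfies σ(x) = 17·17(y − 54) + 54 ≡ y (since 17·17 ≡ 1 mod 72). So every y has a preimage.
Thus σ is bijective.
Since σ is bijective, we compute σ⁻¹(0): solve 17x + 54 ≡ 0 (mod 72), i.e. 17x ≡ 18 (mod 72).
Multiplying by 17⁻¹ = 17 gives x ≡ 17·18 = 306 = 4·72 + 18 ≡ 18 (mod 72).
Check: σ(18) = 17·18 + 54 = 360 = 5·72 + 0 ≡ 0 (mod 72).

18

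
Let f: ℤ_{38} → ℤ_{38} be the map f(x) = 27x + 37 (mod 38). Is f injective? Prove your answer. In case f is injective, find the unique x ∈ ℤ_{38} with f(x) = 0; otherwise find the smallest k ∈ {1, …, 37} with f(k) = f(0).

31

If f(s) = f(t), then 27s ≡ 27t (mod 38). Because gcd(27, 38) = 1, we may cancel 27 to get s ≡ t (mod 38).
So f is injective.
We now compute 27⁻¹ mod 38 explicitly. Euclid's algorithm: 38 = 1·27 + 11, 27 = 2·11 + 5, 11 = 2·5 + 1; back-substituting gives 1 = 31·27 − 22·38, so 27⁻¹ ≡ 31 (mod 38).
Since f is injective, we find f⁻¹(0): we need 27x ≡ 0 − 37 ≡ 1 (mod 38). Using 27⁻¹ = 31: x ≡ 31·1 = 31, so x = 31.
Check: f(31) = 27·31 + 37 = 874 = 23·38 + 0 ≡ 0 (mod 38).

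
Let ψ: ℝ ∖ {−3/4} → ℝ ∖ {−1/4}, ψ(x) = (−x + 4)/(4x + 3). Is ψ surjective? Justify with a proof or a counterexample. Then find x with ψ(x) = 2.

-2/9

For any y ≠ −1/4, solving y(4x + 3) = −x + 4 for x gives a well-defined x ≠ −3/4. So ψ is surjective.
Solving ψ(x) = 2: cross-multiplying gives −x + 4 = 2(4x + 3), which rearranges to −9x = 2, so x = −2/9.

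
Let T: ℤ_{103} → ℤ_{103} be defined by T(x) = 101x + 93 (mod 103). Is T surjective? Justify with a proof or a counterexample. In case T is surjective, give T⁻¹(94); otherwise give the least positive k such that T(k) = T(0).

Since gcd(101, 103) = 1, 101 is invertible modulo 103. Euclid's algorithm: 103 = 1·101 + 2, 101 = 50·2 + 1; back-substituting gives 1 = 51·101 − 50·103, so 101⁻¹ ≡ 51 (mod 103).
Then y ↦ 51(y − 93) is a two-sided inverse to T, so every y ∈ ℤ_{103} has a preimage.
Therefore T is surjective.
Since T is surjective, we find T⁻¹(94): we need 101x ≡ 94 − 93 ≡ 1 (mod 103). Using 101⁻¹ = 51: x ≡ 51·1 = 51, so x = 51.
Check: T(51) = 101·51 + 93 = 5244 = 50·103 + 94 ≡ 94 (mod 103).

51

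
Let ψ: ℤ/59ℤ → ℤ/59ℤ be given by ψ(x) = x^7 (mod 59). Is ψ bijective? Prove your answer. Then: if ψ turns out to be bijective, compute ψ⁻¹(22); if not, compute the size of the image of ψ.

25

Since 59 is prime, the nonzero elements of ℤ/59ℤ form a cyclic group of order 58.
As gcd(7, 58) = 1, raising to the 7th power is a bijection on this group: if a^7 ≡ b^7 then (ab^{−1})^7 = 1, and the only element of order dividing gcd(7, 58) = 1 is 1, so a = b.
With ψ(0) = 0 this makes ψ injective on all of ℤ/59ℤ, hence bijective (finite equal-size domain and codomain). In particular ψ is bijective.
Since ψ is bijective, we find the preimage of 22. The inverse of x ↦ x^7 on (ℤ/59ℤ)^× is x ↦ x^25, because 7·25 = 175 = 3·58 + 1 ≡ 1 (mod 58) and x^{58} = 1 for x ≠ 0 (Fermat). So ψ⁻¹(22) = 22^25 mod 59.
Repeated squaring mod 59: 22^1 ≡ 22, 22^2 ≡ 22² = 484 ≡ 12, 22^4 ≡ 12² = 144 ≡ 26, 22^8 ≡ 26² = 676 ≡ 27, 22^16 ≡ 27² = 729 ≡ 21. Since 25 = 16 + 8 + 1, 22^25 ≡ 21·27·22: 21·27 = 567 ≡ 36, then 36·22 = 792 ≡ 25. So 22^25 ≡ 25 (mod 59).
Hence ψ⁻¹(22) = 25.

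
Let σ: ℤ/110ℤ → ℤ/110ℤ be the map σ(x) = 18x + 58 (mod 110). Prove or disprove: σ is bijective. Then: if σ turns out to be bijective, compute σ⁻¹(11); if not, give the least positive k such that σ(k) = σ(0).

55

Recall that injectivity means: for all u, v in the domain, σ(u) = σ(v) implies u = v.
We have gcd(18, 110) = 2 > 1. Taking u = 0 and v = 55: σ(0) = 58 and σ(55) = 18·55 + 58 = 1048 ≡ 58 (mod 110).
So σ(0) = σ(55) while 0 ≠ 55, hence σ is not injective, hence not bijective.
Since σ is not bijective, we find the least positive k with σ(k) = σ(0): this means 18k ≡ 0 (mod 110), i.e. 110 ∣ 18k. Since gcd(18, 110) = 2, dividing through by 2 this holds exactly when 55 ∣ 9k, and as gcd(9, 55) = 1, exactly when 55 ∣ k.
The smallest positive such k is 55.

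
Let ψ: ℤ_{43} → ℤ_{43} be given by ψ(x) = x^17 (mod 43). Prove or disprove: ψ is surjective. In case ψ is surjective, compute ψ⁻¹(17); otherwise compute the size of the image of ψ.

Since 43 is prime, the nonzero elements of ℤ_{43} form a cyclic group of order 42.
As gcd(17, 42) = 1, raising to the 17th power is a bijection on this group: if s^17 ≡ t^17 then (st^{−1})^17 = 1, and the only element of order dividing gcd(17, 42) = 1 is 1, so s = t.
With ψ(0) = 0 this makes ψ injective on all of ℤ_{43}, hence bijective (finite equal-size domain and codomain). In particular ψ is surjective.
Since ψ is surjective, we find the preimage of 17. The inverse of x ↦ x^17 on (ℤ_{43})^× is x ↦ x^5, because 17·5 = 85 = 2·42 + 1 ≡ 1 (mod 42) and x^{42} = 1 for x ≠ 0 (Fermat). So ψ⁻¹(17) = 17^5 mod 43.
Repeated squaring mod 43: 17^1 ≡ 17, 17^2 ≡ 17² = 289 ≡ 31, 17^4 ≡ 31² = 961 ≡ 15. Since 5 = 4 + 1, 17^5 ≡ 15·17: 15·17 = 255 ≡ 40. So 17^5 ≡ 40 (mod 43).
Hence ψ⁻¹(17) = 40.

40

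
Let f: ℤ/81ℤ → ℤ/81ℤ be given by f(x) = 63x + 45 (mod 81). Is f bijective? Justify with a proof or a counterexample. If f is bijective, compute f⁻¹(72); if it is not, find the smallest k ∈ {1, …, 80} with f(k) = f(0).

We have gcd(63, 81) = 9 > 1. Taking x_1 = 0 and x_2 = 9: f(0) = 45 and f(9) = 63·9 + 45 = 612 ≡ 45 (mod 81).
So f(0) = f(9) while 0 ≠ 9, therefore f is not injective, hence not bijective.
Since f is not bijective, we find the least positive k with f(k) = f(0): this means 63k ≡ 0 (mod 81), i.e. 81 ∣ 63k. Since gcd(63, 81) = 9, dividing through by 9 this holds exactly when 9 ∣ 7k, and as gcd(7, 9) = 1, exactly when 9 ∣ k.
The smallest positive such k is 9.

9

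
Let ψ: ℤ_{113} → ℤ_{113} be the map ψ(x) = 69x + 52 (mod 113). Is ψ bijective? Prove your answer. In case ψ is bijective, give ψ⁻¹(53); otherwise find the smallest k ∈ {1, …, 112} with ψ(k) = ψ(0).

Recall that injectivity means: for all u, v in the domain, ψ(u) = ψ(v) implies u = v.
If ψ(u) = ψ(v), then 69u ≡ 69v (mod 113). Because gcd(69, 113) = 1, we may cancel 69 to get u ≡ v (mod 113).
We now compute 69⁻¹ mod 113 explicitly. Euclid's algorithm: 113 = 1·69 + 44, 69 = 1·44 + 25, 44 = 1·25 + 19, 25 = 1·19 + 6, 19 = 3·6 + 1; back-substituting gives 1 = 95·69 − 58·113, so 69⁻¹ ≡ 95 (mod 113).
For any y ∈ ℤ_{113}, x = 95(y − 52) mod 113 satisfies ψ(x) = 69·95(y − 52) + 52 ≡ y (since 69·95 ≡ 1 mod 113). So every y has a preimage.
Hence ψ is bijective.
Since ψ is bijective, we compute ψ⁻¹(53): solve 69x + 52 ≡ 53 (mod 113), i.e. 69x ≡ 1 (mod 113).
Multiplying by 69⁻¹ = 95 gives x ≡ 95·1 = 95 ≡ 95 (mod 113).
Check: ψ(95) = 69·95 + 52 = 6607 = 58·113 + 53 ≡ 53 (mod 113).

95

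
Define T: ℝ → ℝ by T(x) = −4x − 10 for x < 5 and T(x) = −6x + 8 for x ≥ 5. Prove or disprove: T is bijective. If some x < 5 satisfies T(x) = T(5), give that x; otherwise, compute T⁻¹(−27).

Both pieces are strictly decreasing (slopes −4 and −6), so each is injective on its own interval.
The left piece maps (−∞, 5) onto (−30, ∞); the right piece maps [5, ∞) onto (−∞, −22].
These images overlap. In particular T(5) = −22 (right piece), and solving −4x − 10 = −22 on the left piece gives x = 3 < 5.
So T(3) = T(5) with 3 ≠ 5, and T is not injective, hence not bijective. This x = 3 is the requested value below 5.

3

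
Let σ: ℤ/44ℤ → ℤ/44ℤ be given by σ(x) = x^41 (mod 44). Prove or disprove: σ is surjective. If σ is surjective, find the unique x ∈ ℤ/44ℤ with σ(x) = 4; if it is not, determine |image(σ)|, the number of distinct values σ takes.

σ(0) = 0^41 = 0.
σ(22): Repeated squaring mod 44: 22^1 ≡ 22, 22^2 ≡ 22² = 484 ≡ 0, 22^4 ≡ 0² = 0, 22^8 ≡ 0² = 0, 22^16 ≡ 0² = 0, 22^32 ≡ 0² = 0. Since 41 = 32 + 8 + 1, 22^41 ≡ 0·0·22: 0·0 = 0, then 0·22 = 0. So 22^41 ≡ 0 (mod 44).
So σ(0) = σ(22) = 0 while 0 ≠ 22, thus σ is not injective.
A non-injective map from the 44-element set ℤ/44ℤ to itself takes at most 43 distinct values, so it cannot be surjective. Therefore σ is not surjective.
Since σ is not surjective, we determine |image(σ)|. Computing x^41 mod 44 for each x (by repeated squaring, reducing mod 44 at every step), the values σ(0), σ(1), …, σ(43) are: 0, 1, 24, 3, 4, 5, 28, 7, 8, 9, 32, 11, 12, 13, 36, 15, 16, 17, 40, 19, 20, 21, 0, 23, 24, 25, 4, 27, 28, 29, 8, 31, 32, 33, 12, 35, 36, 37, 16, 39, 40, 41, 20, 43.
The distinct values are {0, 1, 3, 4, 5, 7, 8, 9, 11, 12, 13, 15, 16, 17, 19, 20, 21, 23, 24, 25, 27, 28, 29, 31, 32, 33, 35, 36, 37, 39, 40, 41, 43}; there are 33 of them.

33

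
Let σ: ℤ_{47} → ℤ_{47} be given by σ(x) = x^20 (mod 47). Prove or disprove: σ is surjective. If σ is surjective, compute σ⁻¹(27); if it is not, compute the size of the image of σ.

σ(23): Repeated squaring mod 47: 23^1 ≡ 23, 23^2 ≡ 23² = 529 ≡ 12, 23^4 ≡ 12² = 144 ≡ 3, 23^8 ≡ 3² = 9, 23^16 ≡ 9² = 81 ≡ 34. Since 20 = 16 + 4, 23^20 ≡ 34·3: 34·3 = 102 ≡ 8. So 23^20 ≡ 8 (mod 47).
σ(24): Repeated squaring mod 47: 24^1 ≡ 24, 24^2 ≡ 24² = 576 ≡ 12, 24^4 ≡ 12² = 144 ≡ 3, 24^8 ≡ 3² = 9, 24^16 ≡ 9² = 81 ≡ 34. Since 20 = 16 + 4, 24^20 ≡ 34·3: 34·3 = 102 ≡ 8. So 24^20 ≡ 8 (mod 47).
So σ(23) = σ(24) = 8 while 23 ≠ 24, hence σ is not injective.
A non-injective map from the 47-element set ℤ_{47} to itself takes at most 46 distinct values, so it cannot be surjective. Thus σ is not surjective.
Since σ is not surjective, we determine |image(σ)|. Computing x^20 mod 47 for each x (by repeated squaring, reducing mod 47 at every step), the values σ(0), σ(1), …, σ(46) are: 0, 1, 6, 7, 36, 3, 42, 37, 28, 2, 18, 25, 17, 4, 34, 21, 27, 32, 12, 16, 14, 24, 9, 8, 8, 9, 24, 14, 16, 12, 32, 27, 21, 34, 4, 17, 25, 18, 2, 28, 37, 42, 3, 36, 7, 6, 1.
The distinct values are {0, 1, 2, 3, 4, 6, 7, 8, 9, 12, 14, 16, 17, 18, 21, 24, 25, 27, 28, 32, 34, 36, 37, 42}; there are 24 of them.

24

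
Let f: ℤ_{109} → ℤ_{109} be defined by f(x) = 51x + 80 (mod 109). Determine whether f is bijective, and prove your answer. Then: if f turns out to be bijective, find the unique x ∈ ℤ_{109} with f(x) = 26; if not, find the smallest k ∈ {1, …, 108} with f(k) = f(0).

Recall that f is injective when f(x_1) = f(x_2) forces x_1 = x_2.
If f(x_1) = f(x_2), then 51x_1 ≡ 51x_2 (mod 109). Because gcd(51, 109) = 1, we may cancel 51 to get x_1 ≡ x_2 (mod 109).
We now compute 51⁻¹ mod 109 explicitly. Euclid's algorithm: 109 = 2·51 + 7, 51 = 7·7 + 2, 7 = 3·2 + 1; back-substituting gives 1 = 62·51 − 29·109, so 51⁻¹ ≡ 62 (mod 109).
Then y ↦ 62(y − 80) is a two-sided inverse to f, so every y ∈ ℤ_{109} has a preimage.
Hence f is bijective.
Since f is bijective, we compute f⁻¹(26): solve 51x + 80 ≡ 26 (mod 109), i.e. 51x ≡ 55 (mod 109).
Multiplying by 51⁻¹ = 62 gives x ≡ 62·55 = 3410 = 31·109 + 31 ≡ 31 (mod 109).
Check: f(31) = 51·31 + 80 = 1661 = 15·109 + 26 ≡ 26 (mod 109).

31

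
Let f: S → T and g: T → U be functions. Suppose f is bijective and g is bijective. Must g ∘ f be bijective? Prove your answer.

Injectivity: if g(f(a)) = g(f(b)) then f(a) = f(b) (g injective) so a = b (f injective).
Surjectivity: for c ∈ U pick b with g(b) = c, then a with f(a) = b; then (g ∘ f)(a) = c.
Thus g ∘ f is bijective.

bijective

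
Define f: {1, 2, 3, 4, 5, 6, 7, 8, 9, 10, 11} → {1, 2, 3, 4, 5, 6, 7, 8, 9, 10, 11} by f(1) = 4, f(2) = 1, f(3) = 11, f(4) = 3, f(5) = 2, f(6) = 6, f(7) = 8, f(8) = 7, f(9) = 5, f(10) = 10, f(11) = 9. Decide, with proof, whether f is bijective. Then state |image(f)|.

11

The values 4, 1, 11, 3, 2, 6, 8, 7, 5, 10, 9 are a permutation of {1, 2, 3, 4, 5, 6, 7, 8, 9, 10, 11}: each element appears exactly once.
So f is injective and surjective, hence bijective.
The image of f is {1, 2, 3, 4, 5, 6, 7, 8, 9, 10, 11}, which has 11 elements.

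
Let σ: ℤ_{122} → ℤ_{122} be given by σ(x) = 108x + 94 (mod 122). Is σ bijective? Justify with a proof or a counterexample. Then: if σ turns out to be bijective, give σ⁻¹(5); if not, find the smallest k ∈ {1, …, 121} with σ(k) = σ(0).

61

We have gcd(108, 122) = 2 > 1. Taking u = 0 and v = 61: σ(0) = 94 and σ(61) = 108·61 + 94 = 6682 ≡ 94 (mod 122).
So σ(0) = σ(61) while 0 ≠ 61, thus σ is not injective, hence not bijective.
Since σ is not bijective, we find the least positive k with σ(k) = σ(0): this means 108k ≡ 0 (mod 122), i.e. 122 ∣ 108k. Since gcd(108, 122) = 2, dividing through by 2 this holds exactly when 61 ∣ 54k, and as gcd(54, 61) = 1, exactly when 61 ∣ k.
The smallest positive such k is 61.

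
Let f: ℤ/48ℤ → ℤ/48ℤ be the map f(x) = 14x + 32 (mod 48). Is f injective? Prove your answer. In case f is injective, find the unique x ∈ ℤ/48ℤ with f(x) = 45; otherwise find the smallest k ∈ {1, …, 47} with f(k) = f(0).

We have gcd(14, 48) = 2 > 1. Taking a = 0 and b = 24: f(0) = 32 and f(24) = 14·24 + 32 = 368 ≡ 32 (mod 48).
So f(0) = f(24) while 0 ≠ 24, therefore f is not injective.
Since f is not injective, we find the least positive k with f(k) = f(0): this means 14k ≡ 0 (mod 48), i.e. 48 ∣ 14k. Since gcd(14, 48) = 2, dividing through by 2 this holds exactly when 24 ∣ 7k, and as gcd(7, 24) = 1, exactly when 24 ∣ k.
The smallest positive such k is 24.

24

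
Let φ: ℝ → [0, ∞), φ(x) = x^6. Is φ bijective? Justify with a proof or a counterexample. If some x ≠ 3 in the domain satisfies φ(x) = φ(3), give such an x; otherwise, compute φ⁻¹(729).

φ(3) = 729 = (−3)^6 = φ(−3) (since 6 is even), with 3 ≠ −3. So φ is not injective, hence not bijective.
For the follow-up, such an x exists: taking x = −3 ∈ ℝ gives φ(−3) = 729 = φ(3) with −3 ≠ 3.

-3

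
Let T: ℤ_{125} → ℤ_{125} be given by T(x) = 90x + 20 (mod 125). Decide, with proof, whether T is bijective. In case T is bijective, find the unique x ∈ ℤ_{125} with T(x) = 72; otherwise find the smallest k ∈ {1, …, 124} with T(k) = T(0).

Recall: injectivity means: for all s, t in the domain, T(s) = T(t) implies s = t.
We have gcd(90, 125) = 5 > 1. Taking s = 0 and t = 25: T(0) = 20 and T(25) = 90·25 + 20 = 2270 ≡ 20 (mod 125).
So T(0) = T(25) while 0 ≠ 25, so T is not injective, hence not bijective.
Since T is not bijective, we find the least positive k with T(k) = T(0): this means 90k ≡ 0 (mod 125), i.e. 125 ∣ 90k. Since gcd(90, 125) = 5, dividing through by 5 this holds exactly when 25 ∣ 18k, and as gcd(18, 25) = 1, exactly when 25 ∣ k.
The smallest positive such k is 25.

25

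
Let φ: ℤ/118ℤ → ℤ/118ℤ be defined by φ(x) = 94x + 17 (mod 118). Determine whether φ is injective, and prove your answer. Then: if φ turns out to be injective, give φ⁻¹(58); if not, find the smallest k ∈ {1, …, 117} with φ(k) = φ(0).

We have gcd(94, 118) = 2 > 1. Taking x_1 = 0 and x_2 = 59: φ(0) = 17 and φ(59) = 94·59 + 17 = 5563 ≡ 17 (mod 118).
So φ(0) = φ(59) while 0 ≠ 59, thus φ is not injective.
Since φ is not injective, we find the least positive k with φ(k) = φ(0): this means 94k ≡ 0 (mod 118), i.e. 118 ∣ 94k. Since gcd(94, 118) = 2, dividing through by 2 this holds exactly when 59 ∣ 47k, and as gcd(47, 59) = 1, exactly when 59 ∣ k.
The smallest positive such k is 59.

59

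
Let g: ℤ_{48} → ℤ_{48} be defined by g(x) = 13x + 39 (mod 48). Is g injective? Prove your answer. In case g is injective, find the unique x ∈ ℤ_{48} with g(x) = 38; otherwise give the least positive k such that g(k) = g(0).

11

Recall: injectivity means: for all x_1, x_2 in the domain, g(x_1) = g(x_2) implies x_1 = x_2.
If g(x_1) = g(x_2), then 13x_1 ≡ 13x_2 (mod 48). Because gcd(13, 48) = 1, we may cancel 13 to get x_1 ≡ x_2 (mod 48).
Hence g is injective.
We now compute 13⁻¹ mod 48 explicitly. Euclid's algorithm: 48 = 3·13 + 9, 13 = 1·9 + 4, 9 = 2·4 + 1; back-substituting gives 1 = 37·13 − 10·48, so 13⁻¹ ≡ 37 (mod 48).
Since g is injective, we find g⁻¹(38): we need 13x ≡ 38 − 39 ≡ 47 (mod 48). Using 13⁻¹ = 37: x ≡ 37·47 = 1739 = 36·48 + 11, so x = 11.
Check: g(11) = 13·11 + 39 = 182 = 3·48 + 38 ≡ 38 (mod 48).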